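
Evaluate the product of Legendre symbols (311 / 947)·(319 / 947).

-1

By multiplicativity, (311·319 / 947) = (311 / 947)·(319 / 947).
First factor (311 / 947):
Both 311 ≡ 3 and 947 ≡ 3 (mod 4), so reciprocity gives (311 / 947) = -(947 / 311). Reduce: 947 ≡ 14 (mod 311). Now have -(14 / 311).
Factor out 2: 14 = 2·7. Since 311 ≡ 7 (mod 8), (2 / 311) = +1. Now have -(7 / 311).
Both 7 ≡ 3 and 311 ≡ 3 (mod 4), so reciprocity gives (7 / 311) = -(311 / 7). Reduce: 311 ≡ 3 (mod 7). Now have (3 / 7).
Both 3 ≡ 3 and 7 ≡ 3 (mod 4), so reciprocity gives (3 / 7) = -(7 / 3). Reduce: 7 ≡ 1 (mod 3). Now have -(1 / 3).
(1 / 3) = 1. Collecting the sign factors: -1.
Second factor (319 / 947):
Both 319 ≡ 3 and 947 ≡ 3 (mod 4), so reciprocity gives (319 / 947) = -(947 / 319). Reduce: 947 ≡ 309 (mod 319). Now have -(309 / 319).
309 ≡ 1 (mod 4), so quadratic reciprocity gives (309 / 319) = (319 / 309). Reduce: 319 ≡ 10 (mod 309). Now have -(10 / 309).
Factor out 2: 10 = 2·5. Since 309 ≡ 5 (mod 8), (2 / 309) = -1. Now have (5 / 309).
5 ≡ 1 (mod 4), so quadratic reciprocity gives (5 / 309) = (309 / 5). Reduce: 309 ≡ 4 (mod 5). Now have (4 / 5).
Factor out 2: 4 = 2^2. Since 5 ≡ 5 (mod 8), (2 / 5) = -1, and (2 / 5)^2 = +1. Now have (1 / 5).
(1 / 5) = 1. Collecting the sign factors: 1.
Product: (-1)·(1) = -1.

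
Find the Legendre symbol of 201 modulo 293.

(201 / 293)
  = (293 / 201)    [QR: 201 ≡ 1 mod 4, sign kept]
  = (92 / 201)    [293 ≡ 92 mod 201]
  = (23 / 201)    [201 ≡ 1 mod 8 ⇒ (2 / 201)^2 = +1]
  = (201 / 23)    [QR: 201 ≡ 1 mod 4, sign kept]
  = (17 / 23)    [201 ≡ 17 mod 23]
  = (23 / 17)    [QR: 17 ≡ 1 mod 4, sign kept]
  = (6 / 17)    [23 ≡ 6 mod 17]
  = (3 / 17)    [17 ≡ 1 mod 8 ⇒ (2 / 17) = +1]
  = (17 / 3)    [QR: 17 ≡ 1 mod 4, sign kept]
  = (2 / 3)    [17 ≡ 2 mod 3]
  = -(1 / 3)    [3 ≡ 3 mod 8 ⇒ (2 / 3) = -1]
  = -1    [(1 / 3) = 1]

-1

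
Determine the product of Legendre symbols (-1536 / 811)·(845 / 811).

-1

By multiplicativity, (-1536·845 / 811) = (-1536 / 811)·(845 / 811).
First factor (-1536 / 811):
Reduce the numerator: -1536 ≡ 86 (mod 811), so (-1536 / 811) = (86 / 811).
Factor out 2: 86 = 2·43. Since 811 ≡ 3 (mod 8), (2 / 811) = -1. Now have -(43 / 811).
Both 43 ≡ 3 and 811 ≡ 3 (mod 4), so reciprocity gives (43 / 811) = -(811 / 43). Reduce: 811 ≡ 37 (mod 43). Now have (37 / 43).
37 ≡ 1 (mod 4), so quadratic reciprocity gives (37 / 43) = (43 / 37). Reduce: 43 ≡ 6 (mod 37). Now have (6 / 37).
Factor out 2: 6 = 2·3. Since 37 ≡ 5 (mod 8), (2 / 37) = -1. Now have -(3 / 37).
37 ≡ 1 (mod 4), so quadratic reciprocity gives (3 / 37) = (37 / 3). Reduce: 37 ≡ 1 (mod 3). Now have -(1 / 3).
(1 / 3) = 1. Collecting the sign factors: -1.
Second factor (845 / 811):
Reduce the numerator: 845 ≡ 34 (mod 811), so (845 / 811) = (34 / 811).
Factor out 2: 34 = 2·17. Since 811 ≡ 3 (mod 8), (2 / 811) = -1. Now have -(17 / 811).
17 ≡ 1 (mod 4), so quadratic reciprocity gives (17 / 811) = (811 / 17). Reduce: 811 ≡ 12 (mod 17). Now have -(12 / 17).
Factor out 2: 12 = 2^2·3. Since 17 ≡ 1 (mod 8), (2 / 17) = +1, and (2 / 17)^2 = +1. Now have -(3 / 17).
17 ≡ 1 (mod 4), so quadratic reciprocity gives (3 / 17) = (17 / 3). Reduce: 17 ≡ 2 (mod 3). Now have -(2 / 3).
Factor out 2: 2 = 2. Since 3 ≡ 3 (mod 8), (2 / 3) = -1. Now have (1 / 3).
(1 / 3) = 1. Collecting the sign factors: 1.
Product: (-1)·(1) = -1.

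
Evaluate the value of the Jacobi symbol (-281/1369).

1

(-281/1369)
  = (1088/1369)    [-281 ≡ 1088 mod 1369]
  = (17/1369)    [1369 ≡ 1 mod 8 ⇒ (2/1369)^6 = +1]
  = (1369/17)    [QR: 17 ≡ 1 mod 4, sign kept]
  = (9/17)    [1369 ≡ 9 mod 17]
  = (17/9)    [QR: 9 ≡ 1 mod 4, sign kept]
  = (8/9)    [17 ≡ 8 mod 9]
  = (1/9)    [9 ≡ 1 mod 8 ⇒ (2/9)^3 = +1]
  = 1    [(1/9) = 1]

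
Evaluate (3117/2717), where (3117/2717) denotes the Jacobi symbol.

Reduce the numerator: 3117 ≡ 400 (mod 2717), so (3117/2717) = (400/2717).
Factor out 2: 400 = 2^4·25. Since 2717 ≡ 5 (mod 8), (2/2717) = -1, and (2/2717)^4 = +1. Now have (25/2717).
25 ≡ 1 (mod 4), so quadratic reciprocity gives (25/2717) = (2717/25). Reduce: 2717 ≡ 17 (mod 25). Now have (17/25).
17 ≡ 1 (mod 4), so quadratic reciprocity gives (17/25) = (25/17). Reduce: 25 ≡ 8 (mod 17). Now have (8/17).
Factor out 2: 8 = 2^3. Since 17 ≡ 1 (mod 8), (2/17) = +1, and (2/17)^3 = +1. Now have (1/17).
(1/17) = 1. Collecting the sign factors: 1.

1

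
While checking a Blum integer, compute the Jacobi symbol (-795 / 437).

1

Pull out -1: (-795 / 437) = (-1 / 437)·(795 / 437). Since 437 ≡ 1 (mod 4), (-1 / 437) = +1. Now have (795 / 437).
Reduce the numerator: 795 ≡ 358 (mod 437), so (795 / 437) = (358 / 437).
Factor out 2: 358 = 2·179. Since 437 ≡ 5 (mod 8), (2 / 437) = -1. Now have -(179 / 437).
437 ≡ 1 (mod 4), so quadratic reciprocity gives (179 / 437) = (437 / 179). Reduce: 437 ≡ 79 (mod 179). Now have -(79 / 179).
Both 79 ≡ 3 and 179 ≡ 3 (mod 4), so reciprocity gives (79 / 179) = -(179 / 79). Reduce: 179 ≡ 21 (mod 79). Now have (21 / 79).
21 ≡ 1 (mod 4), so quadratic reciprocity gives (21 / 79) = (79 / 21). Reduce: 79 ≡ 16 (mod 21). Now have (16 / 21).
Factor out 2: 16 = 2^4. Since 21 ≡ 5 (mod 8), (2 / 21) = -1, and (2 / 21)^4 = +1. Now have (1 / 21).
(1 / 21) = 1. Collecting the sign factors: 1.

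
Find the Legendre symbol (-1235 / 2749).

1

(-1235 / 2749)
  = (1235 / 2749)    [2749 ≡ 1 mod 4 ⇒ (-1 / 2749) = +1]
  = (2749 / 1235)    [QR: 2749 ≡ 1 mod 4, sign kept]
  = (279 / 1235)    [2749 ≡ 279 mod 1235]
  = -(1235 / 279)    [QR: both ≡ 3 mod 4, sign flips]
  = -(119 / 279)    [1235 ≡ 119 mod 279]
  = (279 / 119)    [QR: both ≡ 3 mod 4, sign flips]
  = (41 / 119)    [279 ≡ 41 mod 119]
  = (119 / 41)    [QR: 41 ≡ 1 mod 4, sign kept]
  = (37 / 41)    [119 ≡ 37 mod 41]
  = (41 / 37)    [QR: 37 ≡ 1 mod 4, sign kept]
  = (4 / 37)    [41 ≡ 4 mod 37]
  = (1 / 37)    [37 ≡ 5 mod 8 ⇒ (2 / 37)^2 = +1]
  = 1    [(1 / 37) = 1]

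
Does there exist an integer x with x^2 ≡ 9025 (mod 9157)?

(9025/9157)
  = (9157/9025)    [QR: 9025 ≡ 1 mod 4, sign kept]
  = (132/9025)    [9157 ≡ 132 mod 9025]
  = (33/9025)    [9025 ≡ 1 mod 8 ⇒ (2/9025)^2 = +1]
  = (9025/33)    [QR: 33 ≡ 1 mod 4, sign kept]
  = (16/33)    [9025 ≡ 16 mod 33]
  = (1/33)    [33 ≡ 1 mod 8 ⇒ (2/33)^4 = +1]
  = 1    [(1/33) = 1]
(9025/9157) = 1, and 9157 is prime, so 9025 is a quadratic residue mod 9157.

yes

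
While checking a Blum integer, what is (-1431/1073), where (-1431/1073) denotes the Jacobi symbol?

-1

(-1431/1073)
  = (715/1073)    [-1431 ≡ 715 mod 1073]
  = (1073/715)    [QR: 1073 ≡ 1 mod 4, sign kept]
  = (358/715)    [1073 ≡ 358 mod 715]
  = -(179/715)    [715 ≡ 3 mod 8 ⇒ (2/715) = -1]
  = (715/179)    [QR: both ≡ 3 mod 4, sign flips]
  = (178/179)    [715 ≡ 178 mod 179]
  = -(89/179)    [179 ≡ 3 mod 8 ⇒ (2/179) = -1]
  = -(179/89)    [QR: 89 ≡ 1 mod 4, sign kept]
  = -(1/89)    [179 ≡ 1 mod 89]
  = -1    [(1/89) = 1]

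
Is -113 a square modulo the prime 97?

Pull out -1: (-113/97) = (-1/97)·(113/97). Since 97 ≡ 1 (mod 4), (-1/97) = +1. Now have (113/97).
Reduce the numerator: 113 ≡ 16 (mod 97), so (113/97) = (16/97).
Factor out 2: 16 = 2^4. Since 97 ≡ 1 (mod 8), (2/97) = +1, and (2/97)^4 = +1. Now have (1/97).
(1/97) = 1. Collecting the sign factors: 1.
The Legendre symbol is 1, so x^2 ≡ -113 (mod 97) has solution.

yes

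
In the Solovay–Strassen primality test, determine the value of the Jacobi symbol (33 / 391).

-1

(33 / 391)
  = (391 / 33)    [QR: 33 ≡ 1 mod 4, sign kept]
  = (28 / 33)    [391 ≡ 28 mod 33]
  = (7 / 33)    [33 ≡ 1 mod 8 ⇒ (2 / 33)^2 = +1]
  = (33 / 7)    [QR: 33 ≡ 1 mod 4, sign kept]
  = (5 / 7)    [33 ≡ 5 mod 7]
  = (7 / 5)    [QR: 5 ≡ 1 mod 4, sign kept]
  = (2 / 5)    [7 ≡ 2 mod 5]
  = -(1 / 5)    [5 ≡ 5 mod 8 ⇒ (2 / 5) = -1]
  = -1    [(1 / 5) = 1]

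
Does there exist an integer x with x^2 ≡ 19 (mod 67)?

yes

(19/67)
  = -(67/19)    [QR: both ≡ 3 mod 4, sign flips]
  = -(10/19)    [67 ≡ 10 mod 19]
  = (5/19)    [19 ≡ 3 mod 8 ⇒ (2/19) = -1]
  = (19/5)    [QR: 5 ≡ 1 mod 4, sign kept]
  = (4/5)    [19 ≡ 4 mod 5]
  = (1/5)    [5 ≡ 5 mod 8 ⇒ (2/5)^2 = +1]
  = 1    [(1/5) = 1]
The Legendre symbol is 1, so x^2 ≡ 19 (mod 67) has solution.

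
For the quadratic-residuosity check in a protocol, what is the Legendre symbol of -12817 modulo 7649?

Reduce the numerator: -12817 ≡ 2481 (mod 7649), so (-12817|7649) = (2481|7649).
2481 ≡ 1 (mod 4), so quadratic reciprocity gives (2481|7649) = (7649|2481). Reduce: 7649 ≡ 206 (mod 2481). Now have (206|2481).
Factor out 2: 206 = 2·103. Since 2481 ≡ 1 (mod 8), (2|2481) = +1. Now have (103|2481).
2481 ≡ 1 (mod 4), so quadratic reciprocity gives (103|2481) = (2481|103). Reduce: 2481 ≡ 9 (mod 103). Now have (9|103).
9 ≡ 1 (mod 4), so quadratic reciprocity gives (9|103) = (103|9). Reduce: 103 ≡ 4 (mod 9). Now have (4|9).
Factor out 2: 4 = 2^2. Since 9 ≡ 1 (mod 8), (2|9) = +1, and (2|9)^2 = +1. Now have (1|9).
(1|9) = 1. Collecting the sign factors: 1.

1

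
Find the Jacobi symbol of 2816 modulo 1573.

(2816 / 1573)
  = (1243 / 1573)    [2816 ≡ 1243 mod 1573]
  = (1573 / 1243)    [QR: 1573 ≡ 1 mod 4, sign kept]
  = (330 / 1243)    [1573 ≡ 330 mod 1243]
  = -(165 / 1243)    [1243 ≡ 3 mod 8 ⇒ (2 / 1243) = -1]
  = -(1243 / 165)    [QR: 165 ≡ 1 mod 4, sign kept]
  = -(88 / 165)    [1243 ≡ 88 mod 165]
  = (11 / 165)    [165 ≡ 5 mod 8 ⇒ (2 / 165)^3 = -1]
  = (165 / 11)    [QR: 165 ≡ 1 mod 4, sign kept]
  = (0 / 11)    [165 ≡ 0 mod 11]
  = 0    [numerator 0, gcd > 1]

0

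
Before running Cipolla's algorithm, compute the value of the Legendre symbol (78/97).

(78/97)
  = (39/97)    [97 ≡ 1 mod 8 ⇒ (2/97) = +1]
  = (97/39)    [QR: 97 ≡ 1 mod 4, sign kept]
  = (19/39)    [97 ≡ 19 mod 39]
  = -(39/19)    [QR: both ≡ 3 mod 4, sign flips]
  = -(1/19)    [39 ≡ 1 mod 19]
  = -1    [(1/19) = 1]

-1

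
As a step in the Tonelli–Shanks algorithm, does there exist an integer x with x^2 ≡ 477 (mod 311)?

Reduce the numerator: 477 ≡ 166 (mod 311), so (477|311) = (166|311).
Factor out 2: 166 = 2·83. Since 311 ≡ 7 (mod 8), (2|311) = +1. Now have (83|311).
Both 83 ≡ 3 and 311 ≡ 3 (mod 4), so reciprocity gives (83|311) = -(311|83). Reduce: 311 ≡ 62 (mod 83). Now have -(62|83).
Factor out 2: 62 = 2·31. Since 83 ≡ 3 (mod 8), (2|83) = -1. Now have (31|83).
Both 31 ≡ 3 and 83 ≡ 3 (mod 4), so reciprocity gives (31|83) = -(83|31). Reduce: 83 ≡ 21 (mod 31). Now have -(21|31).
21 ≡ 1 (mod 4), so quadratic reciprocity gives (21|31) = (31|21). Reduce: 31 ≡ 10 (mod 21). Now have -(10|21).
Factor out 2: 10 = 2·5. Since 21 ≡ 5 (mod 8), (2|21) = -1. Now have (5|21).
5 ≡ 1 (mod 4), so quadratic reciprocity gives (5|21) = (21|5). Reduce: 21 ≡ 1 (mod 5). Now have (1|5).
(1|5) = 1. Collecting the sign factors: 1.
The Legendre symbol is 1, so x^2 ≡ 477 (mod 311) has solution.

yes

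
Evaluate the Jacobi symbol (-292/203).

-1

(-292/203)
  = (114/203)    [-292 ≡ 114 mod 203]
  = -(57/203)    [203 ≡ 3 mod 8 ⇒ (2/203) = -1]
  = -(203/57)    [QR: 57 ≡ 1 mod 4, sign kept]
  = -(32/57)    [203 ≡ 32 mod 57]
  = -(1/57)    [57 ≡ 1 mod 8 ⇒ (2/57)^5 = +1]
  = -1    [(1/57) = 1]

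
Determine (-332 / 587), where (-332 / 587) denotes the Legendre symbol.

-1

Pull out -1: (-332 / 587) = (-1 / 587)·(332 / 587). Since 587 ≡ 3 (mod 4), (-1 / 587) = -1. Now have -(332 / 587).
Factor out 2: 332 = 2^2·83. Since 587 ≡ 3 (mod 8), (2 / 587) = -1, and (2 / 587)^2 = +1. Now have -(83 / 587).
Both 83 ≡ 3 and 587 ≡ 3 (mod 4), so reciprocity gives (83 / 587) = -(587 / 83). Reduce: 587 ≡ 6 (mod 83). Now have (6 / 83).
Factor out 2: 6 = 2·3. Since 83 ≡ 3 (mod 8), (2 / 83) = -1. Now have -(3 / 83).
Both 3 ≡ 3 and 83 ≡ 3 (mod 4), so reciprocity gives (3 / 83) = -(83 / 3). Reduce: 83 ≡ 2 (mod 3). Now have (2 / 3).
Factor out 2: 2 = 2. Since 3 ≡ 3 (mod 8), (2 / 3) = -1. Now have -(1 / 3).
(1 / 3) = 1. Collecting the sign factors: -1.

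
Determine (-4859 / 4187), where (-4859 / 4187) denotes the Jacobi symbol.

-1

Reduce the numerator: -4859 ≡ 3515 (mod 4187), so (-4859 / 4187) = (3515 / 4187).
Both 3515 ≡ 3 and 4187 ≡ 3 (mod 4), so reciprocity gives (3515 / 4187) = -(4187 / 3515). Reduce: 4187 ≡ 672 (mod 3515). Now have -(672 / 3515).
Factor out 2: 672 = 2^5·21. Since 3515 ≡ 3 (mod 8), (2 / 3515) = -1, and (2 / 3515)^5 = -1. Now have (21 / 3515).
21 ≡ 1 (mod 4), so quadratic reciprocity gives (21 / 3515) = (3515 / 21). Reduce: 3515 ≡ 8 (mod 21). Now have (8 / 21).
Factor out 2: 8 = 2^3. Since 21 ≡ 5 (mod 8), (2 / 21) = -1, and (2 / 21)^3 = -1. Now have -(1 / 21).
(1 / 21) = 1. Collecting the sign factors: -1.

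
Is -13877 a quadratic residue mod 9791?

yes

Pull out -1: (-13877/9791) = (-1/9791)·(13877/9791). Since 9791 ≡ 3 (mod 4), (-1/9791) = -1. Now have -(13877/9791).
Reduce the numerator: 13877 ≡ 4086 (mod 9791), so (13877/9791) = (4086/9791).
Factor out 2: 4086 = 2·2043. Since 9791 ≡ 7 (mod 8), (2/9791) = +1. Now have -(2043/9791).
Both 2043 ≡ 3 and 9791 ≡ 3 (mod 4), so reciprocity gives (2043/9791) = -(9791/2043). Reduce: 9791 ≡ 1619 (mod 2043). Now have (1619/2043).
Both 1619 ≡ 3 and 2043 ≡ 3 (mod 4), so reciprocity gives (1619/2043) = -(2043/1619). Reduce: 2043 ≡ 424 (mod 1619). Now have -(424/1619).
Factor out 2: 424 = 2^3·53. Since 1619 ≡ 3 (mod 8), (2/1619) = -1, and (2/1619)^3 = -1. Now have (53/1619).
53 ≡ 1 (mod 4), so quadratic reciprocity gives (53/1619) = (1619/53). Reduce: 1619 ≡ 29 (mod 53). Now have (29/53).
29 ≡ 1 (mod 4), so quadratic reciprocity gives (29/53) = (53/29). Reduce: 53 ≡ 24 (mod 29). Now have (24/29).
Factor out 2: 24 = 2^3·3. Since 29 ≡ 5 (mod 8), (2/29) = -1, and (2/29)^3 = -1. Now have -(3/29).
29 ≡ 1 (mod 4), so quadratic reciprocity gives (3/29) = (29/3). Reduce: 29 ≡ 2 (mod 3). Now have -(2/3).
Factor out 2: 2 = 2. Since 3 ≡ 3 (mod 8), (2/3) = -1. Now have (1/3).
(1/3) = 1. Collecting the sign factors: 1.
The Legendre symbol is 1, so x^2 ≡ -13877 (mod 9791) has solution.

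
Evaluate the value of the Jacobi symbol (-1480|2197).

Pull out -1: (-1480|2197) = (-1|2197)·(1480|2197). Since 2197 ≡ 1 (mod 4), (-1|2197) = +1. Now have (1480|2197).
Factor out 2: 1480 = 2^3·185. Since 2197 ≡ 5 (mod 8), (2|2197) = -1, and (2|2197)^3 = -1. Now have -(185|2197).
185 ≡ 1 (mod 4), so quadratic reciprocity gives (185|2197) = (2197|185). Reduce: 2197 ≡ 162 (mod 185). Now have -(162|185).
Factor out 2: 162 = 2·81. Since 185 ≡ 1 (mod 8), (2|185) = +1. Now have -(81|185).
81 ≡ 1 (mod 4), so quadratic reciprocity gives (81|185) = (185|81). Reduce: 185 ≡ 23 (mod 81). Now have -(23|81).
81 ≡ 1 (mod 4), so quadratic reciprocity gives (23|81) = (81|23). Reduce: 81 ≡ 12 (mod 23). Now have -(12|23).
Factor out 2: 12 = 2^2·3. Since 23 ≡ 7 (mod 8), (2|23) = +1, and (2|23)^2 = +1. Now have -(3|23).
Both 3 ≡ 3 and 23 ≡ 3 (mod 4), so reciprocity gives (3|23) = -(23|3). Reduce: 23 ≡ 2 (mod 3). Now have (2|3).
Factor out 2: 2 = 2. Since 3 ≡ 3 (mod 8), (2|3) = -1. Now have -(1|3).
(1|3) = 1. Collecting the sign factors: -1.

-1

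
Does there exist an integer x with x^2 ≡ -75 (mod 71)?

no

Reduce the numerator: -75 ≡ 67 (mod 71), so (-75/71) = (67/71).
Both 67 ≡ 3 and 71 ≡ 3 (mod 4), so reciprocity gives (67/71) = -(71/67). Reduce: 71 ≡ 4 (mod 67). Now have -(4/67).
Factor out 2: 4 = 2^2. Since 67 ≡ 3 (mod 8), (2/67) = -1, and (2/67)^2 = +1. Now have -(1/67).
(1/67) = 1. Collecting the sign factors: -1.
(-75/71) = -1, and 71 is prime, so -75 is not a quadratic residue mod 71.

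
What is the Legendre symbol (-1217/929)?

(-1217/929)
  = (641/929)    [-1217 ≡ 641 mod 929]
  = (929/641)    [QR: 641 ≡ 1 mod 4, sign kept]
  = (288/641)    [929 ≡ 288 mod 641]
  = (9/641)    [641 ≡ 1 mod 8 ⇒ (2/641)^5 = +1]
  = (641/9)    [QR: 9 ≡ 1 mod 4, sign kept]
  = (2/9)    [641 ≡ 2 mod 9]
  = (1/9)    [9 ≡ 1 mod 8 ⇒ (2/9) = +1]
  = 1    [(1/9) = 1]

1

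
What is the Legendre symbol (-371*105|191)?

1

By multiplicativity, (-371·105|191) = (-371|191)·(105|191).
First factor (-371|191):
(-371|191)
  = (11|191)    [-371 ≡ 11 mod 191]
  = -(191|11)    [QR: both ≡ 3 mod 4, sign flips]
  = -(4|11)    [191 ≡ 4 mod 11]
  = -(1|11)    [11 ≡ 3 mod 8 ⇒ (2|11)^2 = +1]
  = -1    [(1|11) = 1]
Second factor (105|191):
(105|191)
  = (191|105)    [QR: 105 ≡ 1 mod 4, sign kept]
  = (86|105)    [191 ≡ 86 mod 105]
  = (43|105)    [105 ≡ 1 mod 8 ⇒ (2|105) = +1]
  = (105|43)    [QR: 105 ≡ 1 mod 4, sign kept]
  = (19|43)    [105 ≡ 19 mod 43]
  = -(43|19)    [QR: both ≡ 3 mod 4, sign flips]
  = -(5|19)    [43 ≡ 5 mod 19]
  = -(19|5)    [QR: 5 ≡ 1 mod 4, sign kept]
  = -(4|5)    [19 ≡ 4 mod 5]
  = -(1|5)    [5 ≡ 5 mod 8 ⇒ (2|5)^2 = +1]
  = -1    [(1|5) = 1]
Product: (-1)·(-1) = 1.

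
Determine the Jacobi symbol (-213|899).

Pull out -1: (-213|899) = (-1|899)·(213|899). Since 899 ≡ 3 (mod 4), (-1|899) = -1. Now have -(213|899).
213 ≡ 1 (mod 4), so quadratic reciprocity gives (213|899) = (899|213). Reduce: 899 ≡ 47 (mod 213). Now have -(47|213).
213 ≡ 1 (mod 4), so quadratic reciprocity gives (47|213) = (213|47). Reduce: 213 ≡ 25 (mod 47). Now have -(25|47).
25 ≡ 1 (mod 4), so quadratic reciprocity gives (25|47) = (47|25). Reduce: 47 ≡ 22 (mod 25). Now have -(22|25).
Factor out 2: 22 = 2·11. Since 25 ≡ 1 (mod 8), (2|25) = +1. Now have -(11|25).
25 ≡ 1 (mod 4), so quadratic reciprocity gives (11|25) = (25|11). Reduce: 25 ≡ 3 (mod 11). Now have -(3|11).
Both 3 ≡ 3 and 11 ≡ 3 (mod 4), so reciprocity gives (3|11) = -(11|3). Reduce: 11 ≡ 2 (mod 3). Now have (2|3).
Factor out 2: 2 = 2. Since 3 ≡ 3 (mod 8), (2|3) = -1. Now have -(1|3).
(1|3) = 1. Collecting the sign factors: -1.

-1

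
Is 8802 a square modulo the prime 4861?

(8802/4861)
  = (3941/4861)    [8802 ≡ 3941 mod 4861]
  = (4861/3941)    [QR: 3941 ≡ 1 mod 4, sign kept]
  = (920/3941)    [4861 ≡ 920 mod 3941]
  = -(115/3941)    [3941 ≡ 5 mod 8 ⇒ (2/3941)^3 = -1]
  = -(3941/115)    [QR: 3941 ≡ 1 mod 4, sign kept]
  = -(31/115)    [3941 ≡ 31 mod 115]
  = (115/31)    [QR: both ≡ 3 mod 4, sign flips]
  = (22/31)    [115 ≡ 22 mod 31]
  = (11/31)    [31 ≡ 7 mod 8 ⇒ (2/31) = +1]
  = -(31/11)    [QR: both ≡ 3 mod 4, sign flips]
  = -(9/11)    [31 ≡ 9 mod 11]
  = -(11/9)    [QR: 9 ≡ 1 mod 4, sign kept]
  = -(2/9)    [11 ≡ 2 mod 9]
  = -(1/9)    [9 ≡ 1 mod 8 ⇒ (2/9) = +1]
  = -1    [(1/9) = 1]
The Legendre symbol is -1, so x^2 ≡ 8802 (mod 4861) has no solution.

no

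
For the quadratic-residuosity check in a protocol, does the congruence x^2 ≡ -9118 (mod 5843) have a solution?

Reduce the numerator: -9118 ≡ 2568 (mod 5843), so (-9118|5843) = (2568|5843).
Factor out 2: 2568 = 2^3·321. Since 5843 ≡ 3 (mod 8), (2|5843) = -1, and (2|5843)^3 = -1. Now have -(321|5843).
321 ≡ 1 (mod 4), so quadratic reciprocity gives (321|5843) = (5843|321). Reduce: 5843 ≡ 65 (mod 321). Now have -(65|321).
65 ≡ 1 (mod 4), so quadratic reciprocity gives (65|321) = (321|65). Reduce: 321 ≡ 61 (mod 65). Now have -(61|65).
61 ≡ 1 (mod 4), so quadratic reciprocity gives (61|65) = (65|61). Reduce: 65 ≡ 4 (mod 61). Now have -(4|61).
Factor out 2: 4 = 2^2. Since 61 ≡ 5 (mod 8), (2|61) = -1, and (2|61)^2 = +1. Now have -(1|61).
(1|61) = 1. Collecting the sign factors: -1.
The Legendre symbol is -1, so x^2 ≡ -9118 (mod 5843) has no solution.

no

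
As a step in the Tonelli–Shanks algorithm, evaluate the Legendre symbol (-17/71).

1

(-17/71)
  = (54/71)    [-17 ≡ 54 mod 71]
  = (27/71)    [71 ≡ 7 mod 8 ⇒ (2/71) = +1]
  = -(71/27)    [QR: both ≡ 3 mod 4, sign flips]
  = -(17/27)    [71 ≡ 17 mod 27]
  = -(27/17)    [QR: 17 ≡ 1 mod 4, sign kept]
  = -(10/17)    [27 ≡ 10 mod 17]
  = -(5/17)    [17 ≡ 1 mod 8 ⇒ (2/17) = +1]
  = -(17/5)    [QR: 5 ≡ 1 mod 4, sign kept]
  = -(2/5)    [17 ≡ 2 mod 5]
  = (1/5)    [5 ≡ 5 mod 8 ⇒ (2/5) = -1]
  = 1    [(1/5) = 1]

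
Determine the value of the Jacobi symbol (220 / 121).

(220 / 121)
  = (99 / 121)    [220 ≡ 99 mod 121]
  = (121 / 99)    [QR: 121 ≡ 1 mod 4, sign kept]
  = (22 / 99)    [121 ≡ 22 mod 99]
  = -(11 / 99)    [99 ≡ 3 mod 8 ⇒ (2 / 99) = -1]
  = (99 / 11)    [QR: both ≡ 3 mod 4, sign flips]
  = (0 / 11)    [99 ≡ 0 mod 11]
  = 0    [numerator 0, gcd > 1]

0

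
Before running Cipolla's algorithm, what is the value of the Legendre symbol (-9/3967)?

-1

Pull out -1: (-9/3967) = (-1/3967)·(9/3967). Since 3967 ≡ 3 (mod 4), (-1/3967) = -1. Now have -(9/3967).
9 ≡ 1 (mod 4), so quadratic reciprocity gives (9/3967) = (3967/9). Reduce: 3967 ≡ 7 (mod 9). Now have -(7/9).
9 ≡ 1 (mod 4), so quadratic reciprocity gives (7/9) = (9/7). Reduce: 9 ≡ 2 (mod 7). Now have -(2/7).
Factor out 2: 2 = 2. Since 7 ≡ 7 (mod 8), (2/7) = +1. Now have -(1/7).
(1/7) = 1. Collecting the sign factors: -1.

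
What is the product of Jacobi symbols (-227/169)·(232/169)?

1

By multiplicativity, (-227·232/169) = (-227/169)·(232/169).
First factor (-227/169):
Reduce the numerator: -227 ≡ 111 (mod 169), so (-227/169) = (111/169).
169 ≡ 1 (mod 4), so quadratic reciprocity gives (111/169) = (169/111). Reduce: 169 ≡ 58 (mod 111). Now have (58/111).
Factor out 2: 58 = 2·29. Since 111 ≡ 7 (mod 8), (2/111) = +1. Now have (29/111).
29 ≡ 1 (mod 4), so quadratic reciprocity gives (29/111) = (111/29). Reduce: 111 ≡ 24 (mod 29). Now have (24/29).
Factor out 2: 24 = 2^3·3. Since 29 ≡ 5 (mod 8), (2/29) = -1, and (2/29)^3 = -1. Now have -(3/29).
29 ≡ 1 (mod 4), so quadratic reciprocity gives (3/29) = (29/3). Reduce: 29 ≡ 2 (mod 3). Now have -(2/3).
Factor out 2: 2 = 2. Since 3 ≡ 3 (mod 8), (2/3) = -1. Now have (1/3).
(1/3) = 1. Collecting the sign factors: 1.
Second factor (232/169):
Reduce the numerator: 232 ≡ 63 (mod 169), so (232/169) = (63/169).
169 ≡ 1 (mod 4), so quadratic reciprocity gives (63/169) = (169/63). Reduce: 169 ≡ 43 (mod 63). Now have (43/63).
Both 43 ≡ 3 and 63 ≡ 3 (mod 4), so reciprocity gives (43/63) = -(63/43). Reduce: 63 ≡ 20 (mod 43). Now have -(20/43).
Factor out 2: 20 = 2^2·5. Since 43 ≡ 3 (mod 8), (2/43) = -1, and (2/43)^2 = +1. Now have -(5/43).
5 ≡ 1 (mod 4), so quadratic reciprocity gives (5/43) = (43/5). Reduce: 43 ≡ 3 (mod 5). Now have -(3/5).
5 ≡ 1 (mod 4), so quadratic reciprocity gives (3/5) = (5/3). Reduce: 5 ≡ 2 (mod 3). Now have -(2/3).
Factor out 2: 2 = 2. Since 3 ≡ 3 (mod 8), (2/3) = -1. Now have (1/3).
(1/3) = 1. Collecting the sign factors: 1.
Product: (1)·(1) = 1.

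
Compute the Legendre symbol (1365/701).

Reduce the numerator: 1365 ≡ 664 (mod 701), so (1365/701) = (664/701).
Factor out 2: 664 = 2^3·83. Since 701 ≡ 5 (mod 8), (2/701) = -1, and (2/701)^3 = -1. Now have -(83/701).
701 ≡ 1 (mod 4), so quadratic reciprocity gives (83/701) = (701/83). Reduce: 701 ≡ 37 (mod 83). Now have -(37/83).
37 ≡ 1 (mod 4), so quadratic reciprocity gives (37/83) = (83/37). Reduce: 83 ≡ 9 (mod 37). Now have -(9/37).
9 ≡ 1 (mod 4), so quadratic reciprocity gives (9/37) = (37/9). Reduce: 37 ≡ 1 (mod 9). Now have -(1/9).
(1/9) = 1. Collecting the sign factors: -1.

-1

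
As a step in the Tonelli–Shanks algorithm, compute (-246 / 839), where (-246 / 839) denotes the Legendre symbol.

1

Pull out -1: (-246 / 839) = (-1 / 839)·(246 / 839). Since 839 ≡ 3 (mod 4), (-1 / 839) = -1. Now have -(246 / 839).
Factor out 2: 246 = 2·123. Since 839 ≡ 7 (mod 8), (2 / 839) = +1. Now have -(123 / 839).
Both 123 ≡ 3 and 839 ≡ 3 (mod 4), so reciprocity gives (123 / 839) = -(839 / 123). Reduce: 839 ≡ 101 (mod 123). Now have (101 / 123).
101 ≡ 1 (mod 4), so quadratic reciprocity gives (101 / 123) = (123 / 101). Reduce: 123 ≡ 22 (mod 101). Now have (22 / 101).
Factor out 2: 22 = 2·11. Since 101 ≡ 5 (mod 8), (2 / 101) = -1. Now have -(11 / 101).
101 ≡ 1 (mod 4), so quadratic reciprocity gives (11 / 101) = (101 / 11). Reduce: 101 ≡ 2 (mod 11). Now have -(2 / 11).
Factor out 2: 2 = 2. Since 11 ≡ 3 (mod 8), (2 / 11) = -1. Now have (1 / 11).
(1 / 11) = 1. Collecting the sign factors: 1.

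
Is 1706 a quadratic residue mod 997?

(1706/997)
  = (709/997)    [1706 ≡ 709 mod 997]
  = (997/709)    [QR: 709 ≡ 1 mod 4, sign kept]
  = (288/709)    [997 ≡ 288 mod 709]
  = -(9/709)    [709 ≡ 5 mod 8 ⇒ (2/709)^5 = -1]
  = -(709/9)    [QR: 9 ≡ 1 mod 4, sign kept]
  = -(7/9)    [709 ≡ 7 mod 9]
  = -(9/7)    [QR: 9 ≡ 1 mod 4, sign kept]
  = -(2/7)    [9 ≡ 2 mod 7]
  = -(1/7)    [7 ≡ 7 mod 8 ⇒ (2/7) = +1]
  = -1    [(1/7) = 1]
The Legendre symbol is -1, so x^2 ≡ 1706 (mod 997) has no solution.

no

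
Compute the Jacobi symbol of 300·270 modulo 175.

0

By multiplicativity, (300·270|175) = (300|175)·(270|175).
First factor (300|175):
(300|175)
  = (125|175)    [300 ≡ 125 mod 175]
  = (175|125)    [QR: 125 ≡ 1 mod 4, sign kept]
  = (50|125)    [175 ≡ 50 mod 125]
  = -(25|125)    [125 ≡ 5 mod 8 ⇒ (2|125) = -1]
  = -(125|25)    [QR: 25 ≡ 1 mod 4, sign kept]
  = -(0|25)    [125 ≡ 0 mod 25]
  = 0    [numerator 0, gcd > 1]
Second factor (270|175):
(270|175)
  = (95|175)    [270 ≡ 95 mod 175]
  = -(175|95)    [QR: both ≡ 3 mod 4, sign flips]
  = -(80|95)    [175 ≡ 80 mod 95]
  = -(5|95)    [95 ≡ 7 mod 8 ⇒ (2|95)^4 = +1]
  = -(95|5)    [QR: 5 ≡ 1 mod 4, sign kept]
  = -(0|5)    [95 ≡ 0 mod 5]
  = 0    [numerator 0, gcd > 1]
Product: (0)·(0) = 0.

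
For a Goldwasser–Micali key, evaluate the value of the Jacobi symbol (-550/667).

1

Reduce the numerator: -550 ≡ 117 (mod 667), so (-550/667) = (117/667).
117 ≡ 1 (mod 4), so quadratic reciprocity gives (117/667) = (667/117). Reduce: 667 ≡ 82 (mod 117). Now have (82/117).
Factor out 2: 82 = 2·41. Since 117 ≡ 5 (mod 8), (2/117) = -1. Now have -(41/117).
41 ≡ 1 (mod 4), so quadratic reciprocity gives (41/117) = (117/41). Reduce: 117 ≡ 35 (mod 41). Now have -(35/41).
41 ≡ 1 (mod 4), so quadratic reciprocity gives (35/41) = (41/35). Reduce: 41 ≡ 6 (mod 35). Now have -(6/35).
Factor out 2: 6 = 2·3. Since 35 ≡ 3 (mod 8), (2/35) = -1. Now have (3/35).
Both 3 ≡ 3 and 35 ≡ 3 (mod 4), so reciprocity gives (3/35) = -(35/3). Reduce: 35 ≡ 2 (mod 3). Now have -(2/3).
Factor out 2: 2 = 2. Since 3 ≡ 3 (mod 8), (2/3) = -1. Now have (1/3).
(1/3) = 1. Collecting the sign factors: 1.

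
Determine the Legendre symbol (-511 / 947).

Reduce the numerator: -511 ≡ 436 (mod 947), so (-511 / 947) = (436 / 947).
Factor out 2: 436 = 2^2·109. Since 947 ≡ 3 (mod 8), (2 / 947) = -1, and (2 / 947)^2 = +1. Now have (109 / 947).
109 ≡ 1 (mod 4), so quadratic reciprocity gives (109 / 947) = (947 / 109). Reduce: 947 ≡ 75 (mod 109). Now have (75 / 109).
109 ≡ 1 (mod 4), so quadratic reciprocity gives (75 / 109) = (109 / 75). Reduce: 109 ≡ 34 (mod 75). Now have (34 / 75).
Factor out 2: 34 = 2·17. Since 75 ≡ 3 (mod 8), (2 / 75) = -1. Now have -(17 / 75).
17 ≡ 1 (mod 4), so quadratic reciprocity gives (17 / 75) = (75 / 17). Reduce: 75 ≡ 7 (mod 17). Now have -(7 / 17).
17 ≡ 1 (mod 4), so quadratic reciprocity gives (7 / 17) = (17 / 7). Reduce: 17 ≡ 3 (mod 7). Now have -(3 / 7).
Both 3 ≡ 3 and 7 ≡ 3 (mod 4), so reciprocity gives (3 / 7) = -(7 / 3). Reduce: 7 ≡ 1 (mod 3). Now have (1 / 3).
(1 / 3) = 1. Collecting the sign factors: 1.

1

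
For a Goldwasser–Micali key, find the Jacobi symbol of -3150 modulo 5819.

(-3150/5819)
  = (2669/5819)    [-3150 ≡ 2669 mod 5819]
  = (5819/2669)    [QR: 2669 ≡ 1 mod 4, sign kept]
  = (481/2669)    [5819 ≡ 481 mod 2669]
  = (2669/481)    [QR: 481 ≡ 1 mod 4, sign kept]
  = (264/481)    [2669 ≡ 264 mod 481]
  = (33/481)    [481 ≡ 1 mod 8 ⇒ (2/481)^3 = +1]
  = (481/33)    [QR: 33 ≡ 1 mod 4, sign kept]
  = (19/33)    [481 ≡ 19 mod 33]
  = (33/19)    [QR: 33 ≡ 1 mod 4, sign kept]
  = (14/19)    [33 ≡ 14 mod 19]
  = -(7/19)    [19 ≡ 3 mod 8 ⇒ (2/19) = -1]
  = (19/7)    [QR: both ≡ 3 mod 4, sign flips]
  = (5/7)    [19 ≡ 5 mod 7]
  = (7/5)    [QR: 5 ≡ 1 mod 4, sign kept]
  = (2/5)    [7 ≡ 2 mod 5]
  = -(1/5)    [5 ≡ 5 mod 8 ⇒ (2/5) = -1]
  = -1    [(1/5) = 1]

-1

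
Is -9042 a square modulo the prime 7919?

Pull out -1: (-9042|7919) = (-1|7919)·(9042|7919). Since 7919 ≡ 3 (mod 4), (-1|7919) = -1. Now have -(9042|7919).
Reduce the numerator: 9042 ≡ 1123 (mod 7919), so (9042|7919) = (1123|7919).
Both 1123 ≡ 3 and 7919 ≡ 3 (mod 4), so reciprocity gives (1123|7919) = -(7919|1123). Reduce: 7919 ≡ 58 (mod 1123). Now have (58|1123).
Factor out 2: 58 = 2·29. Since 1123 ≡ 3 (mod 8), (2|1123) = -1. Now have -(29|1123).
29 ≡ 1 (mod 4), so quadratic reciprocity gives (29|1123) = (1123|29). Reduce: 1123 ≡ 21 (mod 29). Now have -(21|29).
21 ≡ 1 (mod 4), so quadratic reciprocity gives (21|29) = (29|21). Reduce: 29 ≡ 8 (mod 21). Now have -(8|21).
Factor out 2: 8 = 2^3. Since 21 ≡ 5 (mod 8), (2|21) = -1, and (2|21)^3 = -1. Now have (1|21).
(1|21) = 1. Collecting the sign factors: 1.
The Legendre symbol is 1, so x^2 ≡ -9042 (mod 7919) has solution.

yes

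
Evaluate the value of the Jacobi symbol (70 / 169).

1

Factor out 2: 70 = 2·35. Since 169 ≡ 1 (mod 8), (2 / 169) = +1. Now have (35 / 169).
169 ≡ 1 (mod 4), so quadratic reciprocity gives (35 / 169) = (169 / 35). Reduce: 169 ≡ 29 (mod 35). Now have (29 / 35).
29 ≡ 1 (mod 4), so quadratic reciprocity gives (29 / 35) = (35 / 29). Reduce: 35 ≡ 6 (mod 29). Now have (6 / 29).
Factor out 2: 6 = 2·3. Since 29 ≡ 5 (mod 8), (2 / 29) = -1. Now have -(3 / 29).
29 ≡ 1 (mod 4), so quadratic reciprocity gives (3 / 29) = (29 / 3). Reduce: 29 ≡ 2 (mod 3). Now have -(2 / 3).
Factor out 2: 2 = 2. Since 3 ≡ 3 (mod 8), (2 / 3) = -1. Now have (1 / 3).
(1 / 3) = 1. Collecting the sign factors: 1.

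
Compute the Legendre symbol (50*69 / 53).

By multiplicativity, (50·69 / 53) = (50 / 53)·(69 / 53).
First factor (50 / 53):
Factor out 2: 50 = 2·25. Since 53 ≡ 5 (mod 8), (2 / 53) = -1. Now have -(25 / 53).
25 ≡ 1 (mod 4), so quadratic reciprocity gives (25 / 53) = (53 / 25). Reduce: 53 ≡ 3 (mod 25). Now have -(3 / 25).
25 ≡ 1 (mod 4), so quadratic reciprocity gives (3 / 25) = (25 / 3). Reduce: 25 ≡ 1 (mod 3). Now have -(1 / 3).
(1 / 3) = 1. Collecting the sign factors: -1.
Second factor (69 / 53):
Reduce the numerator: 69 ≡ 16 (mod 53), so (69 / 53) = (16 / 53).
Factor out 2: 16 = 2^4. Since 53 ≡ 5 (mod 8), (2 / 53) = -1, and (2 / 53)^4 = +1. Now have (1 / 53).
(1 / 53) = 1. Collecting the sign factors: 1.
Product: (-1)·(1) = -1.

-1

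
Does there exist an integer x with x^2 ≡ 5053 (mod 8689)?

no

5053 ≡ 1 (mod 4), so quadratic reciprocity gives (5053|8689) = (8689|5053). Reduce: 8689 ≡ 3636 (mod 5053). Now have (3636|5053).
Factor out 2: 3636 = 2^2·909. Since 5053 ≡ 5 (mod 8), (2|5053) = -1, and (2|5053)^2 = +1. Now have (909|5053).
909 ≡ 1 (mod 4), so quadratic reciprocity gives (909|5053) = (5053|909). Reduce: 5053 ≡ 508 (mod 909). Now have (508|909).
Factor out 2: 508 = 2^2·127. Since 909 ≡ 5 (mod 8), (2|909) = -1, and (2|909)^2 = +1. Now have (127|909).
909 ≡ 1 (mod 4), so quadratic reciprocity gives (127|909) = (909|127). Reduce: 909 ≡ 20 (mod 127). Now have (20|127).
Factor out 2: 20 = 2^2·5. Since 127 ≡ 7 (mod 8), (2|127) = +1, and (2|127)^2 = +1. Now have (5|127).
5 ≡ 1 (mod 4), so quadratic reciprocity gives (5|127) = (127|5). Reduce: 127 ≡ 2 (mod 5). Now have (2|5).
Factor out 2: 2 = 2. Since 5 ≡ 5 (mod 8), (2|5) = -1. Now have -(1|5).
(1|5) = 1. Collecting the sign factors: -1.
The Legendre symbol is -1, so x^2 ≡ 5053 (mod 8689) has no solution.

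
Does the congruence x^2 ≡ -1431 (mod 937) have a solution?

Reduce the numerator: -1431 ≡ 443 (mod 937), so (-1431|937) = (443|937).
937 ≡ 1 (mod 4), so quadratic reciprocity gives (443|937) = (937|443). Reduce: 937 ≡ 51 (mod 443). Now have (51|443).
Both 51 ≡ 3 and 443 ≡ 3 (mod 4), so reciprocity gives (51|443) = -(443|51). Reduce: 443 ≡ 35 (mod 51). Now have -(35|51).
Both 35 ≡ 3 and 51 ≡ 3 (mod 4), so reciprocity gives (35|51) = -(51|35). Reduce: 51 ≡ 16 (mod 35). Now have (16|35).
Factor out 2: 16 = 2^4. Since 35 ≡ 3 (mod 8), (2|35) = -1, and (2|35)^4 = +1. Now have (1|35).
(1|35) = 1. Collecting the sign factors: 1.
The Legendre symbol is 1, so x^2 ≡ -1431 (mod 937) has solution.

yes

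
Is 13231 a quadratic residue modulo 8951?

(13231/8951)
  = (4280/8951)    [13231 ≡ 4280 mod 8951]
  = (535/8951)    [8951 ≡ 7 mod 8 ⇒ (2/8951)^3 = +1]
  = -(8951/535)    [QR: both ≡ 3 mod 4, sign flips]
  = -(391/535)    [8951 ≡ 391 mod 535]
  = (535/391)    [QR: both ≡ 3 mod 4, sign flips]
  = (144/391)    [535 ≡ 144 mod 391]
  = (9/391)    [391 ≡ 7 mod 8 ⇒ (2/391)^4 = +1]
  = (391/9)    [QR: 9 ≡ 1 mod 4, sign kept]
  = (4/9)    [391 ≡ 4 mod 9]
  = (1/9)    [9 ≡ 1 mod 8 ⇒ (2/9)^2 = +1]
  = 1    [(1/9) = 1]
The Legendre symbol is 1, so x^2 ≡ 13231 (mod 8951) has solution.

yes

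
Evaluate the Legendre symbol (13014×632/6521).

-1

By multiplicativity, (13014·632/6521) = (13014/6521)·(632/6521).
First factor (13014/6521):
(13014/6521)
  = (6493/6521)    [13014 ≡ 6493 mod 6521]
  = (6521/6493)    [QR: 6493 ≡ 1 mod 4, sign kept]
  = (28/6493)    [6521 ≡ 28 mod 6493]
  = (7/6493)    [6493 ≡ 5 mod 8 ⇒ (2/6493)^2 = +1]
  = (6493/7)    [QR: 6493 ≡ 1 mod 4, sign kept]
  = (4/7)    [6493 ≡ 4 mod 7]
  = (1/7)    [7 ≡ 7 mod 8 ⇒ (2/7)^2 = +1]
  = 1    [(1/7) = 1]
Second factor (632/6521):
(632/6521)
  = (79/6521)    [6521 ≡ 1 mod 8 ⇒ (2/6521)^3 = +1]
  = (6521/79)    [QR: 6521 ≡ 1 mod 4, sign kept]
  = (43/79)    [6521 ≡ 43 mod 79]
  = -(79/43)    [QR: both ≡ 3 mod 4, sign flips]
  = -(36/43)    [79 ≡ 36 mod 43]
  = -(9/43)    [43 ≡ 3 mod 8 ⇒ (2/43)^2 = +1]
  = -(43/9)    [QR: 9 ≡ 1 mod 4, sign kept]
  = -(7/9)    [43 ≡ 7 mod 9]
  = -(9/7)    [QR: 9 ≡ 1 mod 4, sign kept]
  = -(2/7)    [9 ≡ 2 mod 7]
  = -(1/7)    [7 ≡ 7 mod 8 ⇒ (2/7) = +1]
  = -1    [(1/7) = 1]
Product: (1)·(-1) = -1.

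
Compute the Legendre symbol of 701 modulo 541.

Reduce the numerator: 701 ≡ 160 (mod 541), so (701/541) = (160/541).
Factor out 2: 160 = 2^5·5. Since 541 ≡ 5 (mod 8), (2/541) = -1, and (2/541)^5 = -1. Now have -(5/541).
5 ≡ 1 (mod 4), so quadratic reciprocity gives (5/541) = (541/5). Reduce: 541 ≡ 1 (mod 5). Now have -(1/5).
(1/5) = 1. Collecting the sign factors: -1.

-1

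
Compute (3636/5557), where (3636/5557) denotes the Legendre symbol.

-1

(3636/5557)
  = (909/5557)    [5557 ≡ 5 mod 8 ⇒ (2/5557)^2 = +1]
  = (5557/909)    [QR: 909 ≡ 1 mod 4, sign kept]
  = (103/909)    [5557 ≡ 103 mod 909]
  = (909/103)    [QR: 909 ≡ 1 mod 4, sign kept]
  = (85/103)    [909 ≡ 85 mod 103]
  = (103/85)    [QR: 85 ≡ 1 mod 4, sign kept]
  = (18/85)    [103 ≡ 18 mod 85]
  = -(9/85)    [85 ≡ 5 mod 8 ⇒ (2/85) = -1]
  = -(85/9)    [QR: 9 ≡ 1 mod 4, sign kept]
  = -(4/9)    [85 ≡ 4 mod 9]
  = -(1/9)    [9 ≡ 1 mod 8 ⇒ (2/9)^2 = +1]
  = -1    [(1/9) = 1]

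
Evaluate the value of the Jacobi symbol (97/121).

(97/121)
  = (121/97)    [QR: 97 ≡ 1 mod 4, sign kept]
  = (24/97)    [121 ≡ 24 mod 97]
  = (3/97)    [97 ≡ 1 mod 8 ⇒ (2/97)^3 = +1]
  = (97/3)    [QR: 97 ≡ 1 mod 4, sign kept]
  = (1/3)    [97 ≡ 1 mod 3]
  = 1    [(1/3) = 1]

1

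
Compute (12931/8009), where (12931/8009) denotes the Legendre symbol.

Reduce the numerator: 12931 ≡ 4922 (mod 8009), so (12931/8009) = (4922/8009).
Factor out 2: 4922 = 2·2461. Since 8009 ≡ 1 (mod 8), (2/8009) = +1. Now have (2461/8009).
2461 ≡ 1 (mod 4), so quadratic reciprocity gives (2461/8009) = (8009/2461). Reduce: 8009 ≡ 626 (mod 2461). Now have (626/2461).
Factor out 2: 626 = 2·313. Since 2461 ≡ 5 (mod 8), (2/2461) = -1. Now have -(313/2461).
313 ≡ 1 (mod 4), so quadratic reciprocity gives (313/2461) = (2461/313). Reduce: 2461 ≡ 270 (mod 313). Now have -(270/313).
Factor out 2: 270 = 2·135. Since 313 ≡ 1 (mod 8), (2/313) = +1. Now have -(135/313).
313 ≡ 1 (mod 4), so quadratic reciprocity gives (135/313) = (313/135). Reduce: 313 ≡ 43 (mod 135). Now have -(43/135).
Both 43 ≡ 3 and 135 ≡ 3 (mod 4), so reciprocity gives (43/135) = -(135/43). Reduce: 135 ≡ 6 (mod 43). Now have (6/43).
Factor out 2: 6 = 2·3. Since 43 ≡ 3 (mod 8), (2/43) = -1. Now have -(3/43).
Both 3 ≡ 3 and 43 ≡ 3 (mod 4), so reciprocity gives (3/43) = -(43/3). Reduce: 43 ≡ 1 (mod 3). Now have (1/3).
(1/3) = 1. Collecting the sign factors: 1.

1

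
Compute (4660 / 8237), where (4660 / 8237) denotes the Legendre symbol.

Factor out 2: 4660 = 2^2·1165. Since 8237 ≡ 5 (mod 8), (2 / 8237) = -1, and (2 / 8237)^2 = +1. Now have (1165 / 8237).
1165 ≡ 1 (mod 4), so quadratic reciprocity gives (1165 / 8237) = (8237 / 1165). Reduce: 8237 ≡ 82 (mod 1165). Now have (82 / 1165).
Factor out 2: 82 = 2·41. Since 1165 ≡ 5 (mod 8), (2 / 1165) = -1. Now have -(41 / 1165).
41 ≡ 1 (mod 4), so quadratic reciprocity gives (41 / 1165) = (1165 / 41). Reduce: 1165 ≡ 17 (mod 41). Now have -(17 / 41).
17 ≡ 1 (mod 4), so quadratic reciprocity gives (17 / 41) = (41 / 17). Reduce: 41 ≡ 7 (mod 17). Now have -(7 / 17).
17 ≡ 1 (mod 4), so quadratic reciprocity gives (7 / 17) = (17 / 7). Reduce: 17 ≡ 3 (mod 7). Now have -(3 / 7).
Both 3 ≡ 3 and 7 ≡ 3 (mod 4), so reciprocity gives (3 / 7) = -(7 / 3). Reduce: 7 ≡ 1 (mod 3). Now have (1 / 3).
(1 / 3) = 1. Collecting the sign factors: 1.

1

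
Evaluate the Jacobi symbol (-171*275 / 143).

0

By multiplicativity, (-171·275 / 143) = (-171 / 143)·(275 / 143).
First factor (-171 / 143):
(-171 / 143)
  = (115 / 143)    [-171 ≡ 115 mod 143]
  = -(143 / 115)    [QR: both ≡ 3 mod 4, sign flips]
  = -(28 / 115)    [143 ≡ 28 mod 115]
  = -(7 / 115)    [115 ≡ 3 mod 8 ⇒ (2 / 115)^2 = +1]
  = (115 / 7)    [QR: both ≡ 3 mod 4, sign flips]
  = (3 / 7)    [115 ≡ 3 mod 7]
  = -(7 / 3)    [QR: both ≡ 3 mod 4, sign flips]
  = -(1 / 3)    [7 ≡ 1 mod 3]
  = -1    [(1 / 3) = 1]
Second factor (275 / 143):
(275 / 143)
  = (132 / 143)    [275 ≡ 132 mod 143]
  = (33 / 143)    [143 ≡ 7 mod 8 ⇒ (2 / 143)^2 = +1]
  = (143 / 33)    [QR: 33 ≡ 1 mod 4, sign kept]
  = (11 / 33)    [143 ≡ 11 mod 33]
  = (33 / 11)    [QR: 33 ≡ 1 mod 4, sign kept]
  = (0 / 11)    [33 ≡ 0 mod 11]
  = 0    [numerator 0, gcd > 1]
Product: (-1)·(0) = 0.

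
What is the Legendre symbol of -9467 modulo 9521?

(-9467/9521)
  = (9467/9521)    [9521 ≡ 1 mod 4 ⇒ (-1/9521) = +1]
  = (9521/9467)    [QR: 9521 ≡ 1 mod 4, sign kept]
  = (54/9467)    [9521 ≡ 54 mod 9467]
  = -(27/9467)    [9467 ≡ 3 mod 8 ⇒ (2/9467) = -1]
  = (9467/27)    [QR: both ≡ 3 mod 4, sign flips]
  = (17/27)    [9467 ≡ 17 mod 27]
  = (27/17)    [QR: 17 ≡ 1 mod 4, sign kept]
  = (10/17)    [27 ≡ 10 mod 17]
  = (5/17)    [17 ≡ 1 mod 8 ⇒ (2/17) = +1]
  = (17/5)    [QR: 5 ≡ 1 mod 4, sign kept]
  = (2/5)    [17 ≡ 2 mod 5]
  = -(1/5)    [5 ≡ 5 mod 8 ⇒ (2/5) = -1]
  = -1    [(1/5) = 1]

-1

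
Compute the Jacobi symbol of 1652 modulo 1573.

1

(1652 / 1573)
  = (79 / 1573)    [1652 ≡ 79 mod 1573]
  = (1573 / 79)    [QR: 1573 ≡ 1 mod 4, sign kept]
  = (72 / 79)    [1573 ≡ 72 mod 79]
  = (9 / 79)    [79 ≡ 7 mod 8 ⇒ (2 / 79)^3 = +1]
  = (79 / 9)    [QR: 9 ≡ 1 mod 4, sign kept]
  = (7 / 9)    [79 ≡ 7 mod 9]
  = (9 / 7)    [QR: 9 ≡ 1 mod 4, sign kept]
  = (2 / 7)    [9 ≡ 2 mod 7]
  = (1 / 7)    [7 ≡ 7 mod 8 ⇒ (2 / 7) = +1]
  = 1    [(1 / 7) = 1]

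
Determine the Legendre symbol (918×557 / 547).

By multiplicativity, (918·557 / 547) = (918 / 547)·(557 / 547).
First factor (918 / 547):
(918 / 547)
  = (371 / 547)    [918 ≡ 371 mod 547]
  = -(547 / 371)    [QR: both ≡ 3 mod 4, sign flips]
  = -(176 / 371)    [547 ≡ 176 mod 371]
  = -(11 / 371)    [371 ≡ 3 mod 8 ⇒ (2 / 371)^4 = +1]
  = (371 / 11)    [QR: both ≡ 3 mod 4, sign flips]
  = (8 / 11)    [371 ≡ 8 mod 11]
  = -(1 / 11)    [11 ≡ 3 mod 8 ⇒ (2 / 11)^3 = -1]
  = -1    [(1 / 11) = 1]
Second factor (557 / 547):
(557 / 547)
  = (10 / 547)    [557 ≡ 10 mod 547]
  = -(5 / 547)    [547 ≡ 3 mod 8 ⇒ (2 / 547) = -1]
  = -(547 / 5)    [QR: 5 ≡ 1 mod 4, sign kept]
  = -(2 / 5)    [547 ≡ 2 mod 5]
  = (1 / 5)    [5 ≡ 5 mod 8 ⇒ (2 / 5) = -1]
  = 1    [(1 / 5) = 1]
Product: (-1)·(1) = -1.

-1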